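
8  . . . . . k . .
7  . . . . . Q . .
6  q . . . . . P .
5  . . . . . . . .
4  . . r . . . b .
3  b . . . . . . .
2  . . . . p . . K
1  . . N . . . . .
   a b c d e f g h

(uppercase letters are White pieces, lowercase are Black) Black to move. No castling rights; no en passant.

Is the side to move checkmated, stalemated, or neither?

checkmate

Black to move; black king on f8.
In check: yes, from the white queen on f7.
King squares — e7: attacked by Qf7; f7: attacked by Pg6; g7: attacked by Qf7; e8: attacked by Qf7; g8: attacked by Qf7.
Legal moves for Black: none.
In check with no legal moves → checkmate.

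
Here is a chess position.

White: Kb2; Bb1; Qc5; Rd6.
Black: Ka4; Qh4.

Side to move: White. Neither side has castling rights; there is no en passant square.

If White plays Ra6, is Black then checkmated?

After Ra6: black king on a4; in check: yes, from the white rook on a6.
King squares — a3: attacked by Kb2; b3: attacked by Kb2; b4: attacked by Qc5; a5: attacked by Qc5; b5: attacked by Qc5.
Black has no legal moves → checkmate.

yes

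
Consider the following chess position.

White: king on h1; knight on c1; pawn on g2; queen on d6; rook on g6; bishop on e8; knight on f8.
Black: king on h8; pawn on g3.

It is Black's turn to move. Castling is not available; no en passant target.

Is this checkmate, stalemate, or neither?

stalemate

Black to move; black king on h8.
In check: no.
King squares — g7: attacked by Rg6; h7: attacked by Nf8; g8: attacked by Rg6.
Legal moves for Black: none.
Not in check and no legal moves → stalemate.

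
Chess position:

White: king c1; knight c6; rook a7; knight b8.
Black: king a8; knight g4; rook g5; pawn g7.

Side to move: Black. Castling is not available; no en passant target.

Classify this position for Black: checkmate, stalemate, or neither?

checkmate

Black to move; black king on a8.
In check: yes, from the white rook on a7.
King squares — a7: attacked by Nc6; b7: attacked by Ra7; b8: attacked by Nc6.
Legal moves for Black: none.
In check with no legal moves → checkmate.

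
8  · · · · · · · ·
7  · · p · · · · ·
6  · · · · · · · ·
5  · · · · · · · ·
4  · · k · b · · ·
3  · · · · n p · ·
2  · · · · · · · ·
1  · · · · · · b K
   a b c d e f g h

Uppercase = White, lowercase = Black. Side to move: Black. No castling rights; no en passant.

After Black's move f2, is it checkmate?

yes

After f2: white king on h1; in check: yes, from the black bishop on e4.
King squares — g1: attacked by Pf2; g2: attacked by Ne3; h2: attacked by Bg1.
White has no legal moves → checkmate.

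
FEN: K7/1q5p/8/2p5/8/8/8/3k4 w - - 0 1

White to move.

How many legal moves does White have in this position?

1

White to move; king on a8.
In check: yes, from the black queen on b7.
Legal moves: Kxb7.
Count: 1.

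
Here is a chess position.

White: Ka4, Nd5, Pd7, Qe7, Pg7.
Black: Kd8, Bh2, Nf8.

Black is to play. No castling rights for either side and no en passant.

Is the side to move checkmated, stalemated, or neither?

Black to move; black king on d8.
In check: yes, from the white queen on e7.
King squares — c7: attacked by Nd5; d7: attacked by Qe7; e7: attacked by Nd5; c8: attacked by Pd7; e8: attacked by Pd7.
Legal moves for Black: none.
In check with no legal moves → checkmate.

checkmate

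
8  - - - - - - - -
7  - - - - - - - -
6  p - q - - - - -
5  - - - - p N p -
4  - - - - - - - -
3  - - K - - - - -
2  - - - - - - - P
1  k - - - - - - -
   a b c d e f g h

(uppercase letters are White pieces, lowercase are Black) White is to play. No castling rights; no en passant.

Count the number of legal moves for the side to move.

White to move; king on c3.
In check: yes, from the black queen on c6.
Legal moves: Kb4, Kd3, Kb3, Kd2.
Count: 4.

4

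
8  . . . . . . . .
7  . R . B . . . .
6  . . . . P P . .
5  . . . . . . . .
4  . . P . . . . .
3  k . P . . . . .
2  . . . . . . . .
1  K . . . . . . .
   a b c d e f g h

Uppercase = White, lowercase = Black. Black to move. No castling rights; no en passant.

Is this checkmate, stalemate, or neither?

Black to move; black king on a3.
In check: no.
King squares — a2: attacked by Ka1; b2: attacked by Ka1; b3: attacked by Rb7; a4: attacked by Bd7; b4: attacked by Pc3.
Legal moves for Black: none.
Not in check and no legal moves → stalemate.

stalemate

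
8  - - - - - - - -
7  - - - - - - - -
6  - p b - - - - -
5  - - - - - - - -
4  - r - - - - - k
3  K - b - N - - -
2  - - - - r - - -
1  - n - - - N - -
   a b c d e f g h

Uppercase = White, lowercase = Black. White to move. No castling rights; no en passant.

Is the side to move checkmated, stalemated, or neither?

White to move; white king on a3.
In check: yes, from the black knight on b1.
King squares — a2: attacked by Re2; b2: attacked by Re2; b3: attacked by Rb4; a4: attacked by Rb4; b4: attacked by Bc3.
Legal moves for White: none.
In check with no legal moves → checkmate.

checkmate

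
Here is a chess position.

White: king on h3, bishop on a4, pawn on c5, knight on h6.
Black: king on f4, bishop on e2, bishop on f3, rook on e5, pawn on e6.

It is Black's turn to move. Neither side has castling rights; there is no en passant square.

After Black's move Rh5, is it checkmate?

yes

After Rh5: white king on h3; in check: yes, from the black rook on h5.
King squares — g2: attacked by Bf3; h2: attacked by Rh5; g3: attacked by Kf4; g4: attacked by Bf3; h4: attacked by Rh5.
White has no legal moves → checkmate.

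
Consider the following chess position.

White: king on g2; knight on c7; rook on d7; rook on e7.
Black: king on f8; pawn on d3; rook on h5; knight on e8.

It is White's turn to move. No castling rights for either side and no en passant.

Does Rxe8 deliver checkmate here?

After Rxe8: black king on f8; in check: yes, from the white rook on e8.
King squares — e7: attacked by Rd7; f7: attacked by Rd7; g7: attacked by Rd7; e8: attacked by Nc7; g8: attacked by Re8.
Black has no legal moves → checkmate.

yes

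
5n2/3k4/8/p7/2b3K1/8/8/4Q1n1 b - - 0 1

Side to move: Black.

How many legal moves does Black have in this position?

Black to move; king on d7.
In check: no.
Legal moves: Nh7, Ng6, Ne6, Kd8, Kc8, Kc7, Kd6, Kc6, Bg8, Bf7, Be6+, Ba6, Bd5, Bb5, Bd3, Bb3, Be2+, Ba2, Bf1, Nh3, Nf3, Ne2, a4.
Count: 23.

23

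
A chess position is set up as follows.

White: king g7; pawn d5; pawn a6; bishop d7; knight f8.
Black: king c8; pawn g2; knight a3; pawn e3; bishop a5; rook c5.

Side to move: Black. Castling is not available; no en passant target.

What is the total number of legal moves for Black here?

3

Black to move; king on c8.
In check: yes, from the white bishop on d7.
Legal moves: Kd8, Kb8, Kc7.
Count: 3.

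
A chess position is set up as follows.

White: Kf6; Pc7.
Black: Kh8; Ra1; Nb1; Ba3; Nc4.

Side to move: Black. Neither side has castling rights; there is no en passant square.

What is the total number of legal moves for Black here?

19

Black to move; king on h8.
In check: no.
Legal moves: Kg8, Kh7, Nd6, Nb6, Ne5, Na5, Ne3, Ncd2, Nb2, Bf8, Be7+, Bd6, Bc5, Bb4, Bb2+, Bc1, Nc3, Nbd2, Ra2.
Count: 19.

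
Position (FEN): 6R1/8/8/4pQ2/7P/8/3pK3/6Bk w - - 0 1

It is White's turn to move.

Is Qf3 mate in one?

yes

After Qf3: black king on h1; in check: yes, from the white queen on f3.
King squares — g1: attacked by Rg8; g2: attacked by Qf3; h2: attacked by Bg1.
Black has no legal moves → checkmate.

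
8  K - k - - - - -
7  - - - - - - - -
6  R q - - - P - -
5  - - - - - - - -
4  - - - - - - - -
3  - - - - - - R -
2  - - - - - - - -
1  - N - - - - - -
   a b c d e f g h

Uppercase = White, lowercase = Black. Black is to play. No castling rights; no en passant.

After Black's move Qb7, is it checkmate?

yes

After Qb7: white king on a8; in check: yes, from the black queen on b7.
King squares — a7: attacked by Qb7; b7: attacked by Kc8; b8: attacked by Qb7.
White has no legal moves → checkmate.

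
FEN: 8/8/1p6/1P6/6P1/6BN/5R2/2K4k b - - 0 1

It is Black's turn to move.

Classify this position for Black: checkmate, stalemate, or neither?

Black to move; black king on h1.
In check: no.
King squares — g1: attacked by Nh3; g2: attacked by Rf2; h2: attacked by Rf2.
Legal moves for Black: none.
Not in check and no legal moves → stalemate.

stalemate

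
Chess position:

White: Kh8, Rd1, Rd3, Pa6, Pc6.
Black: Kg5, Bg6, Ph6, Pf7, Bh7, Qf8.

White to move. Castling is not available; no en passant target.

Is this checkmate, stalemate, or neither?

White to move; white king on h8.
In check: yes, from the black queen on f8.
King squares — g7: attacked by Qf8; h7: attacked by Bg6; g8: attacked by Bh7.
Legal moves for White: none.
In check with no legal moves → checkmate.

checkmate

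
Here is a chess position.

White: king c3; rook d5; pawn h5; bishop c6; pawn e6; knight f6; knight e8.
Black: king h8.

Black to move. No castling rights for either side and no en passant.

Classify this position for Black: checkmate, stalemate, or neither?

Black to move; black king on h8.
In check: no.
King squares — g7: attacked by Ne8; h7: attacked by Nf6; g8: attacked by Nf6.
Legal moves for Black: none.
Not in check and no legal moves → stalemate.

stalemate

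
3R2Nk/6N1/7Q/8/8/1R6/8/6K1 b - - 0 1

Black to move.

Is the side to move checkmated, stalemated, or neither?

checkmate

Black to move; black king on h8.
In check: yes, from the white queen on h6.
King squares — g7: attacked by Qh6; h7: attacked by Qh6; g8: attacked by Rd8.
Legal moves for Black: none.
In check with no legal moves → checkmate.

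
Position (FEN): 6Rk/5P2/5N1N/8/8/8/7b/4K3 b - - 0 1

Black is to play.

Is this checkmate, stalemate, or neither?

Black to move; black king on h8.
In check: yes, from the white rook on g8.
King squares — g7: attacked by Rg8; h7: attacked by Nf6; g8: attacked by Nf6.
Legal moves for Black: none.
In check with no legal moves → checkmate.

checkmate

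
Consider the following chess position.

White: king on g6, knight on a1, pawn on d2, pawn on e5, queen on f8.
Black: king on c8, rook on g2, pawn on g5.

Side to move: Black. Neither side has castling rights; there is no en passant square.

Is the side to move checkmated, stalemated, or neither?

Black to move; black king on c8.
In check: yes, from the white queen on f8.
Legal moves for Black: Kd7, Kc7, Kb7.
Black is in check but has 3 legal moves → neither.

neither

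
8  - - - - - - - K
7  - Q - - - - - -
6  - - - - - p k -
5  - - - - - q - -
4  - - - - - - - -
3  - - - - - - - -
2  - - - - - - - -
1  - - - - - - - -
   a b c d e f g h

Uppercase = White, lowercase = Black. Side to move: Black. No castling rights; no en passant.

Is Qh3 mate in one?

After Qh3: white king on h8; in check: yes, from the black queen on h3.
White has 2 legal replies: Kg8, Qh7+.
In check but a legal move exists → not checkmate.

no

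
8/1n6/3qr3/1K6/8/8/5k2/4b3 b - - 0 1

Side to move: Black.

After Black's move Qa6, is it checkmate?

yes

After Qa6: white king on b5; in check: yes, from the black queen on a6.
King squares — a4: attacked by Qa6; b4: attacked by Be1; c4: attacked by Qa6; a5: attacked by Be1; c5: attacked by Nb7; a6: attacked by Re6; b6: attacked by Qa6; c6: attacked by Qa6.
White has no legal moves → checkmate.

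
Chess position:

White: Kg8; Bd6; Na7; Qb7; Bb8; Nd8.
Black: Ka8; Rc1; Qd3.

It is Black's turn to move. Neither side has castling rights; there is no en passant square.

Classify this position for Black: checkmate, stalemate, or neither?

Black to move; black king on a8.
In check: yes, from the white queen on b7.
King squares — a7: attacked by Qb7; b7: attacked by Nd8; b8: attacked by Bd6.
Legal moves for Black: none.
In check with no legal moves → checkmate.

checkmate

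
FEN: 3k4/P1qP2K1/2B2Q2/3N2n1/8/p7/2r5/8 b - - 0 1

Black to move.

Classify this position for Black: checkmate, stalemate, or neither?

checkmate

Black to move; black king on d8.
In check: yes, from the white queen on f6.
King squares — c7: own queen; d7: attacked by Bc6; e7: attacked by Nd5; c8: attacked by Pd7; e8: attacked by Pd7.
Legal moves for Black: none.
In check with no legal moves → checkmate.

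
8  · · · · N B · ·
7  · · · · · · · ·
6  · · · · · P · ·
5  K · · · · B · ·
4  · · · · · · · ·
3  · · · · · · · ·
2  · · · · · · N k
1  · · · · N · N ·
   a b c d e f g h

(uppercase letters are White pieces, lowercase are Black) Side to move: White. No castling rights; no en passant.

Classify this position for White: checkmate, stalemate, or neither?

neither

White to move; white king on a5.
In check: no.
Legal moves for White include: Bg7, Be7, Bh6, Bd6+, Bc5, Bb4, Ba3, Ng7, Nc7, Nd6, Bc8, Bh7, Bd7, Bg6, Be6, Bg4, Be4, Bh3, ... (list truncated; more exist).
White has legal moves and is not in check → neither.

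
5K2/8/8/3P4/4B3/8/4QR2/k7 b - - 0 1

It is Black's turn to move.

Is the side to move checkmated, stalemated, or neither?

stalemate

Black to move; black king on a1.
In check: no.
King squares — b1: attacked by Be4; a2: attacked by Qe2; b2: attacked by Qe2.
Legal moves for Black: none.
Not in check and no legal moves → stalemate.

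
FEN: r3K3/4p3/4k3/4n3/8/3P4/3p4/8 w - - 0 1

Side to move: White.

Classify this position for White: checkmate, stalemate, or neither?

checkmate

White to move; white king on e8.
In check: yes, from the black rook on a8.
King squares — d7: attacked by Ne5; e7: attacked by Ke6; f7: attacked by Ne5; d8: attacked by Ra8; f8: attacked by Ra8.
Legal moves for White: none.
In check with no legal moves → checkmate.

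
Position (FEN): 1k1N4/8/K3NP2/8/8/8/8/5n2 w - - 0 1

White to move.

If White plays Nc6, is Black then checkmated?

no

After Nc6: black king on b8; in check: yes, from the white knight on c6.
Black has 2 legal replies: Kc8, Ka8.
In check but a legal move exists → not checkmate.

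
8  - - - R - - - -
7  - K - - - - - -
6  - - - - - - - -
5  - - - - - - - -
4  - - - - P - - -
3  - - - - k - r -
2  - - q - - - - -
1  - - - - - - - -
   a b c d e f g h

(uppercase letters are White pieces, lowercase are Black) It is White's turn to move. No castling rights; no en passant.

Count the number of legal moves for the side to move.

20

White to move; king on b7.
In check: no.
Legal moves: Rh8, Rg8, Rf8, Re8, Rc8, Rb8, Ra8, Rd7, Rd6, Rd5, Rd4, Rd3+, Rd2, Rd1, Kb8, Ka8, Ka7, Kb6, Ka6, e5.
Count: 20.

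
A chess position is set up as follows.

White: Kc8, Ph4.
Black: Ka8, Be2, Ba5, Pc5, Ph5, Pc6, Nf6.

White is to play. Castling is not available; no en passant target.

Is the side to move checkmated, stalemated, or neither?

White to move; white king on c8.
In check: no.
King squares — b7: attacked by Ka8; c7: attacked by Ba5; d7: attacked by Nf6; b8: attacked by Ka8; d8: attacked by Ba5.
Legal moves for White: none.
Not in check and no legal moves → stalemate.

stalemate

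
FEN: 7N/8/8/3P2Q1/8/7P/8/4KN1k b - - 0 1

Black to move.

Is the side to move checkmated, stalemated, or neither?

Black to move; black king on h1.
In check: no.
King squares — g1: attacked by Qg5; g2: attacked by Qg5; h2: attacked by Nf1.
Legal moves for Black: none.
Not in check and no legal moves → stalemate.

stalemate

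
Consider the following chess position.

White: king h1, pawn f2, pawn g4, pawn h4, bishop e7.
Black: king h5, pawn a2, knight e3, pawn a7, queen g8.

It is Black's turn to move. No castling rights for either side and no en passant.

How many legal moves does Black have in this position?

5

Black to move; king on h5.
In check: yes, from the white pawn on g4.
Legal moves: Kh6, Kg6, Kxg4, Qxg4, Nxg4.
Count: 5.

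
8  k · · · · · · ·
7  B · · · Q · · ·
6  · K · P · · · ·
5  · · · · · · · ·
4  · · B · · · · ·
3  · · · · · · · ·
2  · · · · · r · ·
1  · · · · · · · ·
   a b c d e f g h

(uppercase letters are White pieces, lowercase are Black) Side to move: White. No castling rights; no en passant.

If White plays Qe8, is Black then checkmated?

After Qe8: black king on a8; in check: yes, from the white queen on e8.
King squares — a7: attacked by Kb6; b7: attacked by Kb6; b8: attacked by Ba7.
Black has no legal moves → checkmate.

yes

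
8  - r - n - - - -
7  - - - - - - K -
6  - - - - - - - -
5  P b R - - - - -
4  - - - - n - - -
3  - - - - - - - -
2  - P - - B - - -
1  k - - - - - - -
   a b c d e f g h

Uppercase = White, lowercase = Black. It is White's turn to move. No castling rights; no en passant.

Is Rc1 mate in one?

no

After Rc1: black king on a1; in check: yes, from the white rook on c1.
Black has 2 legal replies: Kxb2, Ka2.
In check but a legal move exists → not checkmate.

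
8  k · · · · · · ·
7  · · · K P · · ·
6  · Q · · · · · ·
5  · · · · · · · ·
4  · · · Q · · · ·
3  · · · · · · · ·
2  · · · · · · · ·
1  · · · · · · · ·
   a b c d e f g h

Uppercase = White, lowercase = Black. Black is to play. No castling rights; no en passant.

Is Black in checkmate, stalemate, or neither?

stalemate

Black to move; black king on a8.
In check: no.
King squares — a7: attacked by Qb6; b7: attacked by Qb6; b8: attacked by Qb6.
Legal moves for Black: none.
Not in check and no legal moves → stalemate.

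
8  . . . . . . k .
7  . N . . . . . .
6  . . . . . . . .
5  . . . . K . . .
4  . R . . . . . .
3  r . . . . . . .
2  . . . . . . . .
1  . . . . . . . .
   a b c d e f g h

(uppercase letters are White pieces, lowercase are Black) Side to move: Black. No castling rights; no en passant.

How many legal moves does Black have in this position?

Black to move; king on g8.
In check: no.
Legal moves: Kh8, Kf8, Kh7, Kg7, Kf7, Ra8, Ra7, Ra6, Ra5+, Ra4, Rh3, Rg3, Rf3, Re3+, Rd3, Rc3, Rb3, Ra2, Ra1.
Count: 19.

19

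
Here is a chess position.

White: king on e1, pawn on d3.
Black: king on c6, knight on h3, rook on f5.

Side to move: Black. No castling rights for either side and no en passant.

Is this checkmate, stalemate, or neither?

neither

Black to move; black king on c6.
In check: no.
Legal moves for Black include: Kd7, Kc7, Kb7, Kd6, Kb6, Kd5, Kc5, Kb5, Rf8, Rf7, Rf6, Rh5, Rg5, Re5+, Rd5, Rc5, Rb5, Ra5, ... (list truncated; more exist).
Black has legal moves and is not in check → neither.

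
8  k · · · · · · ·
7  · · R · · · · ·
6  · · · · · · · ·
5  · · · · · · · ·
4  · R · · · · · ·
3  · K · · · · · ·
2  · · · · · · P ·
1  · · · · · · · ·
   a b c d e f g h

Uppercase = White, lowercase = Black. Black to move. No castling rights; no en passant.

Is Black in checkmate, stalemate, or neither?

Black to move; black king on a8.
In check: no.
King squares — a7: attacked by Rc7; b7: attacked by Rb4; b8: attacked by Rb4.
Legal moves for Black: none.
Not in check and no legal moves → stalemate.

stalemate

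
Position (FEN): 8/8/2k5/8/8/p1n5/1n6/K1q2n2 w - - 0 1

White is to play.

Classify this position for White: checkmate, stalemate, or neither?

checkmate

White to move; white king on a1.
In check: yes, from the black queen on c1.
King squares — b1: attacked by Qc1; a2: attacked by Nc3; b2: attacked by Qc1.
Legal moves for White: none.
In check with no legal moves → checkmate.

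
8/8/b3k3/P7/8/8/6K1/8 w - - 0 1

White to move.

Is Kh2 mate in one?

no

After Kh2: black king on e6; in check: no.
Black is not in check, so this cannot be checkmate.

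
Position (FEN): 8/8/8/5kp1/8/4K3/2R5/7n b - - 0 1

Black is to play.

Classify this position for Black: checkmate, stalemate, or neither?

Black to move; black king on f5.
In check: no.
Legal moves for Black: Kg6, Kf6, Ke6, Ke5, Kg4, Ng3, Nf2, g4.
Black has 8 legal moves and is not in check → neither.

neither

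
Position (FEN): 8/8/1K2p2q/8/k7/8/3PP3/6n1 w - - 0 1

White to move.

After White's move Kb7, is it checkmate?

no

After Kb7: black king on a4; in check: no.
Black is not in check, so this cannot be checkmate.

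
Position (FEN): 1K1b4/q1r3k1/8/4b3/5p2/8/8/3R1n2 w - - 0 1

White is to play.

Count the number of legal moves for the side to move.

0

White to move; king on b8.
In check: yes, from the black queen on a7.
Legal moves: none.
Count: 0.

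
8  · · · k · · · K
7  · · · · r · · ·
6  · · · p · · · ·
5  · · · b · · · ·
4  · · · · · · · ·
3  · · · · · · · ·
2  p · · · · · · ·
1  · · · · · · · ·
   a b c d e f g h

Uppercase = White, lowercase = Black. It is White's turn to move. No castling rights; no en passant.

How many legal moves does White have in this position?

White to move; king on h8.
In check: no.
Legal moves: none.
Count: 0.

0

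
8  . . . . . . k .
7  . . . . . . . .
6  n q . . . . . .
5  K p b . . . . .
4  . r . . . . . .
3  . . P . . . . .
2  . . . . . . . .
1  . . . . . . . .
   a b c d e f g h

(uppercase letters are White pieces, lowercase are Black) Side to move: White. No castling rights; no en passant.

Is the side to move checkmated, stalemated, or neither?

checkmate

White to move; white king on a5.
In check: yes, from the black queen on b6.
King squares — a4: attacked by Rb4; b4: attacked by Bc5; b5: attacked by Rb4; a6: attacked by Qb6; b6: attacked by Bc5.
Legal moves for White: none.
In check with no legal moves → checkmate.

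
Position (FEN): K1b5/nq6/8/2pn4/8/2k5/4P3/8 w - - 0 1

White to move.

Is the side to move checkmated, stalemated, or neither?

checkmate

White to move; white king on a8.
In check: yes, from the black queen on b7.
King squares — a7: attacked by Qb7; b7: attacked by Bc8; b8: attacked by Qb7.
Legal moves for White: none.
In check with no legal moves → checkmate.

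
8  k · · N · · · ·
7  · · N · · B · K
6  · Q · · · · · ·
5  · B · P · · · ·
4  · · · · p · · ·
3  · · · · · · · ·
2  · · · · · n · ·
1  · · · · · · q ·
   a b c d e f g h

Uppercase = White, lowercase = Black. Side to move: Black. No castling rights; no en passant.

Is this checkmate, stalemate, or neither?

Black to move; black king on a8.
In check: yes, from the white knight on c7.
King squares — a7: attacked by Qb6; b7: attacked by Qb6; b8: attacked by Qb6.
Legal moves for Black: none.
In check with no legal moves → checkmate.

checkmate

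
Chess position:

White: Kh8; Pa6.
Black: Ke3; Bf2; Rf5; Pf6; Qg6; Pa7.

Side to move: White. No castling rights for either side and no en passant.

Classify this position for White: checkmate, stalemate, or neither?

stalemate

White to move; white king on h8.
In check: no.
King squares — g7: attacked by Qg6; h7: attacked by Qg6; g8: attacked by Qg6.
Legal moves for White: none.
Not in check and no legal moves → stalemate.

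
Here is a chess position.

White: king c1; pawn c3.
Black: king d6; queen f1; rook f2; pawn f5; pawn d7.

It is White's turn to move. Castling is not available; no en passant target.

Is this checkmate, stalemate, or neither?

White to move; white king on c1.
In check: yes, from the black queen on f1.
King squares — b1: attacked by Qf1; d1: attacked by Qf1; b2: attacked by Rf2; c2: attacked by Rf2; d2: attacked by Rf2.
Legal moves for White: none.
In check with no legal moves → checkmate.

checkmate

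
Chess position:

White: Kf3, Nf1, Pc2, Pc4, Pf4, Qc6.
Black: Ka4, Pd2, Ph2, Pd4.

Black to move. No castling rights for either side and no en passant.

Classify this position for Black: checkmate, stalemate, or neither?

Black to move; black king on a4.
In check: yes, from the white queen on c6.
King squares — a3: available; b3: attacked by Pc2; b4: available; a5: available; b5: attacked by Pc4.
Legal moves for Black: Ka5, Kb4, Ka3.
Black is in check but has 3 legal moves → neither.

neither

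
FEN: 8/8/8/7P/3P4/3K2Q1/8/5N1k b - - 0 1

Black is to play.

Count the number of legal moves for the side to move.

0

Black to move; king on h1.
In check: no.
Legal moves: none.
Count: 0.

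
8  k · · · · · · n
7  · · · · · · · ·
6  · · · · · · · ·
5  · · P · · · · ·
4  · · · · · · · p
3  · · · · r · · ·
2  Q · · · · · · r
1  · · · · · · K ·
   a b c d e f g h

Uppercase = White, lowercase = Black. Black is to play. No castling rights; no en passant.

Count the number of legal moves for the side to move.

Black to move; king on a8.
In check: yes, from the white queen on a2.
Legal moves: Kb8, Kb7, Ra3, Rxa2.
Count: 4.

4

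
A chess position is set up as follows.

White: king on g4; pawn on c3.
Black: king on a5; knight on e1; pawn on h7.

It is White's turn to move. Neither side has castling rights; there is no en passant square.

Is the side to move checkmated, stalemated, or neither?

White to move; white king on g4.
In check: no.
Legal moves for White: Kh5, Kg5, Kf5, Kh4, Kf4, Kh3, Kg3, c4.
White has 8 legal moves and is not in check → neither.

neither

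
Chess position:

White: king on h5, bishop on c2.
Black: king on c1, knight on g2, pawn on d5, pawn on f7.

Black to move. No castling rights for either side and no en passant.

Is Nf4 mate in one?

After Nf4: white king on h5; in check: yes, from the black knight on f4.
White has 4 legal replies: Kh6, Kg5, Kh4, Kg4.
In check but a legal move exists → not checkmate.

no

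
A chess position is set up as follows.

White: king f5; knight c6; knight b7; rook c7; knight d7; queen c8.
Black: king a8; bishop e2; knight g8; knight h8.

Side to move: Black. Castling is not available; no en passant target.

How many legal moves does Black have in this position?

Black to move; king on a8.
In check: yes, from the white queen on c8.
Legal moves: none.
Count: 0.

0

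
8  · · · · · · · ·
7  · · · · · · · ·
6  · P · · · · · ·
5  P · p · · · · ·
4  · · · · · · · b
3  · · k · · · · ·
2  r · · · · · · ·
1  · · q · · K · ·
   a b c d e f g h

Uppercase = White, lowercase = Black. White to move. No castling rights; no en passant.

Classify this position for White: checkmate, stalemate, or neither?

checkmate

White to move; white king on f1.
In check: yes, from the black queen on c1.
King squares — e1: attacked by Qc1; g1: attacked by Qc1; e2: attacked by Ra2; f2: attacked by Ra2; g2: attacked by Ra2.
Legal moves for White: none.
In check with no legal moves → checkmate.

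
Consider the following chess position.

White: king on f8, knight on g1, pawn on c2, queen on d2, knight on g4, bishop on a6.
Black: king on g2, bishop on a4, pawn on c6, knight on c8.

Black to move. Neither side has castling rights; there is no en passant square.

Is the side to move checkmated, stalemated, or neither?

neither

Black to move; black king on g2.
In check: yes, from the white queen on d2.
King squares — f1: attacked by Ba6; g1: available; h1: available; f2: attacked by Qd2; h2: attacked by Qd2; f3: attacked by Ng1; g3: available; h3: attacked by Ng1.
Legal moves for Black: Kg3, Kh1, Kxg1.
Black is in check but has 3 legal moves → neither.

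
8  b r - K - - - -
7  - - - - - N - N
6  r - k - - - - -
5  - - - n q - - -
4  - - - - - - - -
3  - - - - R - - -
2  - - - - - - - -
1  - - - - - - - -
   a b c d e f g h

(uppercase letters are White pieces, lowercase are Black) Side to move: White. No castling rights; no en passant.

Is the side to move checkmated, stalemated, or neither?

White to move; white king on d8.
In check: yes, from the black rook on b8.
King squares — c7: attacked by Nd5; d7: attacked by Kc6; e7: attacked by Nd5; c8: attacked by Rb8; e8: attacked by Qe5.
Legal moves for White: none.
In check with no legal moves → checkmate.

checkmate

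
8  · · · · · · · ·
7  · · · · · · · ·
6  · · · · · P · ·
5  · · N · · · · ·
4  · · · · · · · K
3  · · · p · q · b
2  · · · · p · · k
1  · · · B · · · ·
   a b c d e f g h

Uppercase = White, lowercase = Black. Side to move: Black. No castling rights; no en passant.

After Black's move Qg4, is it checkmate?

After Qg4: white king on h4; in check: yes, from the black queen on g4.
King squares — g3: attacked by Kh2; h3: attacked by Kh2; g4: attacked by Bh3; g5: attacked by Qg4; h5: attacked by Qg4.
White has no legal moves → checkmate.

yes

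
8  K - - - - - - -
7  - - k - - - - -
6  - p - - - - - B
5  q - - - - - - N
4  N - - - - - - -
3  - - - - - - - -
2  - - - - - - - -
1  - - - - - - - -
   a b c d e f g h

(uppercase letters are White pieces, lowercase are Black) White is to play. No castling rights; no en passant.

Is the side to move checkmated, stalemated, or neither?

checkmate

White to move; white king on a8.
In check: yes, from the black queen on a5.
King squares — a7: attacked by Qa5; b7: attacked by Kc7; b8: attacked by Kc7.
Legal moves for White: none.
In check with no legal moves → checkmate.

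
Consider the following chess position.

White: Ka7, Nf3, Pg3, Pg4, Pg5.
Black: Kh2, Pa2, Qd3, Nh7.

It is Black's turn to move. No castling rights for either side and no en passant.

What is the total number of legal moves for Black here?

Black to move; king on h2.
In check: yes, from the white knight on f3.
Legal moves: Kh3, Kxg3, Kg2, Kh1, Qxf3.
Count: 5.

5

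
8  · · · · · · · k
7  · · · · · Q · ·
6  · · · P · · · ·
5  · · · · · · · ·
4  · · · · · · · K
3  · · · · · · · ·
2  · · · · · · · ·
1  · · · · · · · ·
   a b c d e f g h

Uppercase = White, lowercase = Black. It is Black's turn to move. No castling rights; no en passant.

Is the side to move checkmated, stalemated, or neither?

stalemate

Black to move; black king on h8.
In check: no.
King squares — g7: attacked by Qf7; h7: attacked by Qf7; g8: attacked by Qf7.
Legal moves for Black: none.
Not in check and no legal moves → stalemate.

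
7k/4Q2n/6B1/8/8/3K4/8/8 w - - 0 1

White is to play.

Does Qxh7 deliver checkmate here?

After Qxh7: black king on h8; in check: yes, from the white queen on h7.
King squares — g7: attacked by Qh7; h7: attacked by Bg6; g8: attacked by Qh7.
Black has no legal moves → checkmate.

yes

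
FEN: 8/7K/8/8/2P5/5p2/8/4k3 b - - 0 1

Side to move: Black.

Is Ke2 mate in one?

After Ke2: white king on h7; in check: no.
White is not in check, so this cannot be checkmate.

no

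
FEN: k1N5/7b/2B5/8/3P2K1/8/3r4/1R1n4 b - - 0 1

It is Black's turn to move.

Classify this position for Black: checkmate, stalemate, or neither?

Black to move; black king on a8.
In check: yes, from the white bishop on c6.
King squares — a7: attacked by Nc8; b7: attacked by Rb1; b8: attacked by Rb1.
Legal moves for Black: none.
In check with no legal moves → checkmate.

checkmate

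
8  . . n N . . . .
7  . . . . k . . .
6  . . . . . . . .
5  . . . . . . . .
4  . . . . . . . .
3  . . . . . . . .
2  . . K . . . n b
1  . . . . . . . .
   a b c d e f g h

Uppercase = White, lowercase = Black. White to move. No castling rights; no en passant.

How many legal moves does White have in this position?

White to move; king on c2.
In check: no.
Legal moves: Nf7, Nb7, Ne6, Nc6+, Kd3, Kc3, Kb3, Kd2, Kb2, Kd1, Kc1, Kb1.
Count: 12.

12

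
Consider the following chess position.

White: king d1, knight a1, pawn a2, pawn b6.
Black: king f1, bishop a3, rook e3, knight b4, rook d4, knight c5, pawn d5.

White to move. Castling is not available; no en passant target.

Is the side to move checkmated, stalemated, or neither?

checkmate

White to move; white king on d1.
In check: yes, from the black rook on d4.
King squares — c1: attacked by Ba3; e1: attacked by Kf1; c2: attacked by Nb4; d2: attacked by Rd4; e2: attacked by Kf1.
Legal moves for White: none.
In check with no legal moves → checkmate.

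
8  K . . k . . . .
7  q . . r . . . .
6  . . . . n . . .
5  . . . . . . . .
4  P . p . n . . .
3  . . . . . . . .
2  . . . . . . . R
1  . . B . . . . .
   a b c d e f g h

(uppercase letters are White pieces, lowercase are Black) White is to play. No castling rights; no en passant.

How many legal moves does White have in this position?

0

White to move; king on a8.
In check: yes, from the black queen on a7.
Legal moves: none.
Count: 0.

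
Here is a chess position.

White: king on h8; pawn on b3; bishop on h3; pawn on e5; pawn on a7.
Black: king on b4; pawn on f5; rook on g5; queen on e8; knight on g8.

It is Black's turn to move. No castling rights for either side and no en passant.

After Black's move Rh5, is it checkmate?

After Rh5: white king on h8; in check: yes, from the black rook on h5.
White has 1 legal reply: Kg7.
In check but a legal move exists → not checkmate.

no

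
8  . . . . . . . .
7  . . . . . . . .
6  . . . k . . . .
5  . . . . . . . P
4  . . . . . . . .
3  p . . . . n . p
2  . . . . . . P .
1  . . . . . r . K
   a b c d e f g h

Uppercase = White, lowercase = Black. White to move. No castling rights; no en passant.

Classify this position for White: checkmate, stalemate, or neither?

White to move; white king on h1.
In check: yes, from the black rook on f1.
King squares — g1: attacked by Rf1; g2: own pawn; h2: attacked by Nf3.
Legal moves for White: none.
In check with no legal moves → checkmate.

checkmate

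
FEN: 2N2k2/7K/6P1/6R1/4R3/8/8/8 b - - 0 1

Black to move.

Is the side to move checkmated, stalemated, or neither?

Black to move; black king on f8.
In check: no.
King squares — e7: attacked by Re4; f7: attacked by Pg6; g7: attacked by Kh7; e8: attacked by Re4; g8: attacked by Kh7.
Legal moves for Black: none.
Not in check and no legal moves → stalemate.

stalemate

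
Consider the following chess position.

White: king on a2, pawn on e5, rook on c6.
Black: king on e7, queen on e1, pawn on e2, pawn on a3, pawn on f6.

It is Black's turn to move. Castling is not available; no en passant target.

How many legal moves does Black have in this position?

21

Black to move; king on e7.
In check: no.
Legal moves: Kf8, Ke8, Kd8, Kf7, Kd7, Qa5, Qh4, Qb4, Qg3, Qc3, Qf2, Qd2+, Qh1, Qg1, Qf1, Qd1, Qc1, Qb1+, Qa1+, fxe5, f5.
Count: 21.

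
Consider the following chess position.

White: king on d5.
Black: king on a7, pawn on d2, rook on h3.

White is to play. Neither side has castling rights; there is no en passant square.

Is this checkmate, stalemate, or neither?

White to move; white king on d5.
In check: no.
Legal moves for White: Ke6, Kd6, Kc6, Ke5, Kc5, Ke4, Kd4, Kc4.
White has 8 legal moves and is not in check → neither.

neither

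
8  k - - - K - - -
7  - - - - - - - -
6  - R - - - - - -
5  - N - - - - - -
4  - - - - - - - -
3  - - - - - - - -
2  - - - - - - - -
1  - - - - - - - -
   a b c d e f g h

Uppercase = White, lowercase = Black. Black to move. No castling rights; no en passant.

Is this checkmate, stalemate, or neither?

stalemate

Black to move; black king on a8.
In check: no.
King squares — a7: attacked by Nb5; b7: attacked by Rb6; b8: attacked by Rb6.
Legal moves for Black: none.
Not in check and no legal moves → stalemate.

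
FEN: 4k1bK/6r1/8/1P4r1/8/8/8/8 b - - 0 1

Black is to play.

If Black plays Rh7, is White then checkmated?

After Rh7: white king on h8; in check: yes, from the black rook on h7.
King squares — g7: attacked by Rg5; h7: attacked by Bg8; g8: attacked by Rg5.
White has no legal moves → checkmate.

yes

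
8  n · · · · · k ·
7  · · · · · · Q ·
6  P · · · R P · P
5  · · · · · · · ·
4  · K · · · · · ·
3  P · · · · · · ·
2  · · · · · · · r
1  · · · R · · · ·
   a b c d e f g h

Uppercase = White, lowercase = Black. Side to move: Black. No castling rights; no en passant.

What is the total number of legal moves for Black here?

Black to move; king on g8.
In check: yes, from the white queen on g7.
Legal moves: none.
Count: 0.

0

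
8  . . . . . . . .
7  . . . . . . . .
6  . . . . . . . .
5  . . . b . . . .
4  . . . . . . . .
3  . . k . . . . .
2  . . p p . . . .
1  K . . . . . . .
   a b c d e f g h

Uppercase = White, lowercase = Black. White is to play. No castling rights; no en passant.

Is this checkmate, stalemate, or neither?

White to move; white king on a1.
In check: no.
King squares — b1: attacked by Pc2; a2: attacked by Bd5; b2: attacked by Kc3.
Legal moves for White: none.
Not in check and no legal moves → stalemate.

stalemate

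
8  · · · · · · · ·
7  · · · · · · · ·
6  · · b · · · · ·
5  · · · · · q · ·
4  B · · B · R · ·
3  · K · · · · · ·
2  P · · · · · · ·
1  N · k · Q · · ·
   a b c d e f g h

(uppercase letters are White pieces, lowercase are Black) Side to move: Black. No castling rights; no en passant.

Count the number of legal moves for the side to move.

Black to move; king on c1.
In check: yes, from the white queen on e1.
Legal moves: none.
Count: 0.

0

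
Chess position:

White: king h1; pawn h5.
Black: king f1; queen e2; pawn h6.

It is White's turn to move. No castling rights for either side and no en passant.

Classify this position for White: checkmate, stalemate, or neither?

stalemate

White to move; white king on h1.
In check: no.
King squares — g1: attacked by Kf1; g2: attacked by Kf1; h2: attacked by Qe2.
Legal moves for White: none.
Not in check and no legal moves → stalemate.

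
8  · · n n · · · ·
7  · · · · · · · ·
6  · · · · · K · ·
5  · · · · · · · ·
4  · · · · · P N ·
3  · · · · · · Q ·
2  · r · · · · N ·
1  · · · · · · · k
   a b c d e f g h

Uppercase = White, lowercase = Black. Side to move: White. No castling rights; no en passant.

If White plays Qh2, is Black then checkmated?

yes

After Qh2: black king on h1; in check: yes, from the white queen on h2.
King squares — g1: attacked by Qh2; g2: attacked by Qh2; h2: attacked by Ng4.
Black has no legal moves → checkmate.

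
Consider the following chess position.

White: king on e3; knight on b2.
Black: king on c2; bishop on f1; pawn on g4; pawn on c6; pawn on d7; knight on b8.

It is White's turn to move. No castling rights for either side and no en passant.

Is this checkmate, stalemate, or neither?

White to move; white king on e3.
In check: no.
Legal moves for White: Kf4, Ke4, Kd4, Kf2, Nc4, Na4, Nd3, Nd1.
White has 8 legal moves and is not in check → neither.

neither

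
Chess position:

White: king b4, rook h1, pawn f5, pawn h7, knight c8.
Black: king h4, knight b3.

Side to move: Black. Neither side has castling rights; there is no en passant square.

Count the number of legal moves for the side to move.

3

Black to move; king on h4.
In check: yes, from the white rook on h1.
Legal moves: Kg5, Kg4, Kg3.
Count: 3.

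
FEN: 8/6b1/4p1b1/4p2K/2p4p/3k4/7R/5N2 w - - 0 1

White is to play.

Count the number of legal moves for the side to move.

4

White to move; king on h5.
In check: yes, from the black bishop on g6.
Legal moves: Kxg6, Kg5, Kxh4, Kg4.
Count: 4.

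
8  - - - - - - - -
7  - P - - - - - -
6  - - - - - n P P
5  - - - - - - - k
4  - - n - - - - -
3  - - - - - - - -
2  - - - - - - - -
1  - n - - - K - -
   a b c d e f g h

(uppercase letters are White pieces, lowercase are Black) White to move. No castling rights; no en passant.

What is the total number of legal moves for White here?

11

White to move; king on f1.
In check: no.
Legal moves: Kg2, Kf2, Ke2, Kg1, Ke1, b8=Q, b8=R, b8=B, b8=N, h7, g7.
Count: 11.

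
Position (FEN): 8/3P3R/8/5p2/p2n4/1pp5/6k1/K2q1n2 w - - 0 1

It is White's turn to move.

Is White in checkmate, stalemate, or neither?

checkmate

White to move; white king on a1.
In check: yes, from the black queen on d1.
King squares — b1: attacked by Qd1; a2: attacked by Pb3; b2: attacked by Pc3.
Legal moves for White: none.
In check with no legal moves → checkmate.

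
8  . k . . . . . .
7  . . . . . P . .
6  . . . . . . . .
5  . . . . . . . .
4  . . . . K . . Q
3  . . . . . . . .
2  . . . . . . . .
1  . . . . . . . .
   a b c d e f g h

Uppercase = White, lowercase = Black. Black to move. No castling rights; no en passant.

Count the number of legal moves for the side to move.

Black to move; king on b8.
In check: no.
Legal moves: Kc8, Ka8, Kc7, Kb7, Ka7.
Count: 5.

5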